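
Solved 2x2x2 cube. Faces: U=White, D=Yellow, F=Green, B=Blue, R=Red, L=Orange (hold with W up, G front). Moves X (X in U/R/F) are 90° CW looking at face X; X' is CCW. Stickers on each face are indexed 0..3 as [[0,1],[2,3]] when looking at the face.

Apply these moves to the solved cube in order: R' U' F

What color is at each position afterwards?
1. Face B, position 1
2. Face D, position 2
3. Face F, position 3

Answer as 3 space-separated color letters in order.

After move 1 (R'): R=RRRR U=WBWB F=GWGW D=YGYG B=YBYB
After move 2 (U'): U=BBWW F=OOGW R=GWRR B=RRYB L=YBOO
After move 3 (F): F=GOWO U=BBOB R=WWWR D=RGYG L=YYOG
Query 1: B[1] = R
Query 2: D[2] = Y
Query 3: F[3] = O

Answer: R Y O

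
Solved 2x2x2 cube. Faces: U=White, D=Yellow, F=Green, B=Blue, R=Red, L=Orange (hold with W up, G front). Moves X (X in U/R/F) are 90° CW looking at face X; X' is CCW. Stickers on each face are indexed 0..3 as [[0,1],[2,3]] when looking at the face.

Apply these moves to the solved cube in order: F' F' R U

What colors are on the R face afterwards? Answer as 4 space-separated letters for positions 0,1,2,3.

Answer: Y B R R

Derivation:
After move 1 (F'): F=GGGG U=WWRR R=YRYR D=OOYY L=OWOW
After move 2 (F'): F=GGGG U=WWYY R=OROR D=WWYY L=OROR
After move 3 (R): R=OORR U=WGYG F=GWGY D=WBYB B=YBWB
After move 4 (U): U=YWGG F=OOGY R=YBRR B=ORWB L=GWOR
Query: R face = YBRR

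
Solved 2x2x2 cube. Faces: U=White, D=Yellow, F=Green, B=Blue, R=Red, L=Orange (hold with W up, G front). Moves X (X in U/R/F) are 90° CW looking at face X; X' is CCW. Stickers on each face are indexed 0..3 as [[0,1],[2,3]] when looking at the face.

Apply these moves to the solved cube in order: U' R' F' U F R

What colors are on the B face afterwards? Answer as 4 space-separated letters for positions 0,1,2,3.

After move 1 (U'): U=WWWW F=OOGG R=GGRR B=RRBB L=BBOO
After move 2 (R'): R=GRGR U=WBWR F=OWGW D=YOYG B=YRYB
After move 3 (F'): F=WWOG U=WBGG R=ORYR D=BOYG L=BROW
After move 4 (U): U=GWGB F=OROG R=YRYR B=BRYB L=WWOW
After move 5 (F): F=OOGR U=GWWW R=GRBR D=YYYG L=WBOO
After move 6 (R): R=BGRR U=GOWR F=OYGG D=YYYB B=WRWB
Query: B face = WRWB

Answer: W R W B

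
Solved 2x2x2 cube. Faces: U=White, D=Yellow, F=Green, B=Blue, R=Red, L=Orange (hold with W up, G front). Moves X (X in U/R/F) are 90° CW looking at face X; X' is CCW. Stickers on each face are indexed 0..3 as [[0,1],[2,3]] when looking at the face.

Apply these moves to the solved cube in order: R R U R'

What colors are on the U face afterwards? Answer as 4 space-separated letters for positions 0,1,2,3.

Answer: W G Y O

Derivation:
After move 1 (R): R=RRRR U=WGWG F=GYGY D=YBYB B=WBWB
After move 2 (R): R=RRRR U=WYWY F=GBGB D=YWYW B=GBGB
After move 3 (U): U=WWYY F=RRGB R=GBRR B=OOGB L=GBOO
After move 4 (R'): R=BRGR U=WGYO F=RWGY D=YRYB B=WOWB
Query: U face = WGYO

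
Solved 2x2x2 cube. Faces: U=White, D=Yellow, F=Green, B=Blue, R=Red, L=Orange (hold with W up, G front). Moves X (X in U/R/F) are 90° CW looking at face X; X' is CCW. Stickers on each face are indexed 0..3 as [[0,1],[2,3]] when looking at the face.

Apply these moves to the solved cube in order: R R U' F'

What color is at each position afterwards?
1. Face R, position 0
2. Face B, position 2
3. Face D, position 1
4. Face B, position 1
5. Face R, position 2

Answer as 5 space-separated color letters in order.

Answer: W G O R Y

Derivation:
After move 1 (R): R=RRRR U=WGWG F=GYGY D=YBYB B=WBWB
After move 2 (R): R=RRRR U=WYWY F=GBGB D=YWYW B=GBGB
After move 3 (U'): U=YYWW F=OOGB R=GBRR B=RRGB L=GBOO
After move 4 (F'): F=OBOG U=YYGR R=WBYR D=BOYW L=GWOW
Query 1: R[0] = W
Query 2: B[2] = G
Query 3: D[1] = O
Query 4: B[1] = R
Query 5: R[2] = Y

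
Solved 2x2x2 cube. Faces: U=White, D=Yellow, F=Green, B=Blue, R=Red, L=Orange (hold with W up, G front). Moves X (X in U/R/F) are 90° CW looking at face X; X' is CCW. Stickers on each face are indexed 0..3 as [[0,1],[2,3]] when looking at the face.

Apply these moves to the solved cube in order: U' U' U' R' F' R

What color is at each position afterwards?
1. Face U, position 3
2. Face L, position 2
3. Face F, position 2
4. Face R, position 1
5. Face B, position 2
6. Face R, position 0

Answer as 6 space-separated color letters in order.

Answer: G O R R B Y

Derivation:
After move 1 (U'): U=WWWW F=OOGG R=GGRR B=RRBB L=BBOO
After move 2 (U'): U=WWWW F=BBGG R=OORR B=GGBB L=RROO
After move 3 (U'): U=WWWW F=RRGG R=BBRR B=OOBB L=GGOO
After move 4 (R'): R=BRBR U=WBWO F=RWGW D=YRYG B=YOYB
After move 5 (F'): F=WWRG U=WBBB R=RRYR D=GOYG L=GOOW
After move 6 (R): R=YRRR U=WWBG F=WORG D=GYYY B=BOBB
Query 1: U[3] = G
Query 2: L[2] = O
Query 3: F[2] = R
Query 4: R[1] = R
Query 5: B[2] = B
Query 6: R[0] = Y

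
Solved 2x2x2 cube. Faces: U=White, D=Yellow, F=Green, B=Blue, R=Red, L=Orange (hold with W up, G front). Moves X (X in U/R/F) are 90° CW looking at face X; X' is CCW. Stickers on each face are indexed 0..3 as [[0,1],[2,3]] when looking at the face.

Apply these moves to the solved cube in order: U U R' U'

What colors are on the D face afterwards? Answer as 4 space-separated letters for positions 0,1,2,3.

After move 1 (U): U=WWWW F=RRGG R=BBRR B=OOBB L=GGOO
After move 2 (U): U=WWWW F=BBGG R=OORR B=GGBB L=RROO
After move 3 (R'): R=OROR U=WBWG F=BWGW D=YBYG B=YGYB
After move 4 (U'): U=BGWW F=RRGW R=BWOR B=ORYB L=YGOO
Query: D face = YBYG

Answer: Y B Y G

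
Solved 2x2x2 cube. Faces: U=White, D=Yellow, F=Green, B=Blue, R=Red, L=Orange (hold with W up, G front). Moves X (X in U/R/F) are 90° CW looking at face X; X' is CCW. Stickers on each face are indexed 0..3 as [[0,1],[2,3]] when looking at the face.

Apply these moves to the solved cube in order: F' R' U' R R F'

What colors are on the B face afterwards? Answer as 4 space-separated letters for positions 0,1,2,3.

Answer: R R W B

Derivation:
After move 1 (F'): F=GGGG U=WWRR R=YRYR D=OOYY L=OWOW
After move 2 (R'): R=RRYY U=WBRB F=GWGR D=OGYG B=YBOB
After move 3 (U'): U=BBWR F=OWGR R=GWYY B=RROB L=YBOW
After move 4 (R): R=YGYW U=BWWR F=OGGG D=OOYR B=RRBB
After move 5 (R): R=YYWG U=BGWG F=OOGR D=OBYR B=RRWB
After move 6 (F'): F=OROG U=BGYW R=BYOG D=BWYR L=YGOW
Query: B face = RRWB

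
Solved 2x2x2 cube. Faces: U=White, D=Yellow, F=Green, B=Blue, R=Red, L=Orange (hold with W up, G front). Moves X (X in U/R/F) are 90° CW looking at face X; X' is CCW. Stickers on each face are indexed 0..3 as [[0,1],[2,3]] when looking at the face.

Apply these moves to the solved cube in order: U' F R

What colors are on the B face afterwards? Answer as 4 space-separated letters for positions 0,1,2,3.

Answer: B R W B

Derivation:
After move 1 (U'): U=WWWW F=OOGG R=GGRR B=RRBB L=BBOO
After move 2 (F): F=GOGO U=WWOB R=WGWR D=RGYY L=BYOY
After move 3 (R): R=WWRG U=WOOO F=GGGY D=RBYR B=BRWB
Query: B face = BRWB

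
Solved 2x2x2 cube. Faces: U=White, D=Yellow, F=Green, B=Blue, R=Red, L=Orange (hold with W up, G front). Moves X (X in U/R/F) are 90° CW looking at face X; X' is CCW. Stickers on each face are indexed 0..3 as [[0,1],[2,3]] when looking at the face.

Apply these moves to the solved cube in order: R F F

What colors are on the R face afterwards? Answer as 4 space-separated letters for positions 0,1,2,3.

After move 1 (R): R=RRRR U=WGWG F=GYGY D=YBYB B=WBWB
After move 2 (F): F=GGYY U=WGOO R=WRGR D=RRYB L=OYOB
After move 3 (F): F=YGYG U=WGBY R=OROR D=GWYB L=OROR
Query: R face = OROR

Answer: O R O R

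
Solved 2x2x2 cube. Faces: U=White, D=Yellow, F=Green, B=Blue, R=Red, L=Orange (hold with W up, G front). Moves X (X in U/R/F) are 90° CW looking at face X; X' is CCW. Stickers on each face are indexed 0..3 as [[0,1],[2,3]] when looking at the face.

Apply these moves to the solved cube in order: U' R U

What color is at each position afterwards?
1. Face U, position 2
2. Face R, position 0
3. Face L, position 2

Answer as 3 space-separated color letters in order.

After move 1 (U'): U=WWWW F=OOGG R=GGRR B=RRBB L=BBOO
After move 2 (R): R=RGRG U=WOWG F=OYGY D=YBYR B=WRWB
After move 3 (U): U=WWGO F=RGGY R=WRRG B=BBWB L=OYOO
Query 1: U[2] = G
Query 2: R[0] = W
Query 3: L[2] = O

Answer: G W O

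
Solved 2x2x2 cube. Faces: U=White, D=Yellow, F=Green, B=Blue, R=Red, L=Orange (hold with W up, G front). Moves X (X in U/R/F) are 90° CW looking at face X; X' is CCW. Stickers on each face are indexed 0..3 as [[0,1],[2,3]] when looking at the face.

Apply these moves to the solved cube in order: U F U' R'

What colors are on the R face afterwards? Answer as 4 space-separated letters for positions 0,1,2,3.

Answer: R R G W

Derivation:
After move 1 (U): U=WWWW F=RRGG R=BBRR B=OOBB L=GGOO
After move 2 (F): F=GRGR U=WWOG R=WBWR D=RBYY L=GYOY
After move 3 (U'): U=WGWO F=GYGR R=GRWR B=WBBB L=OOOY
After move 4 (R'): R=RRGW U=WBWW F=GGGO D=RYYR B=YBBB
Query: R face = RRGW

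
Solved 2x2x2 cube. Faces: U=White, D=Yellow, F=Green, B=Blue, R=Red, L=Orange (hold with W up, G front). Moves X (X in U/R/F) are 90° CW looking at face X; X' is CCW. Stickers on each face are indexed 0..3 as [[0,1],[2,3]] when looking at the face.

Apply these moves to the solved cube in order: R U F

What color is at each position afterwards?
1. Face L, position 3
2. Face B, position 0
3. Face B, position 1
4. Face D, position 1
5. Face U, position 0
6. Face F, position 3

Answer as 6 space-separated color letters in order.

Answer: B O O W W R

Derivation:
After move 1 (R): R=RRRR U=WGWG F=GYGY D=YBYB B=WBWB
After move 2 (U): U=WWGG F=RRGY R=WBRR B=OOWB L=GYOO
After move 3 (F): F=GRYR U=WWOY R=GBGR D=RWYB L=GYOB
Query 1: L[3] = B
Query 2: B[0] = O
Query 3: B[1] = O
Query 4: D[1] = W
Query 5: U[0] = W
Query 6: F[3] = R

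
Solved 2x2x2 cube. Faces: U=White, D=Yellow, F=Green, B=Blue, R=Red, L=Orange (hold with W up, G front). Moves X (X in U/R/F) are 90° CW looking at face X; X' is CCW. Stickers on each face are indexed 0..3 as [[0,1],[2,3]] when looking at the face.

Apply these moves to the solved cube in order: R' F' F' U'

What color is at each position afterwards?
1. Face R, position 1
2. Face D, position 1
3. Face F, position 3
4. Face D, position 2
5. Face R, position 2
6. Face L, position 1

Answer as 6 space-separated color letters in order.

Answer: G W G Y O B

Derivation:
After move 1 (R'): R=RRRR U=WBWB F=GWGW D=YGYG B=YBYB
After move 2 (F'): F=WWGG U=WBRR R=GRYR D=OOYG L=OBOW
After move 3 (F'): F=WGWG U=WBGY R=OROR D=BWYG L=OROR
After move 4 (U'): U=BYWG F=ORWG R=WGOR B=ORYB L=YBOR
Query 1: R[1] = G
Query 2: D[1] = W
Query 3: F[3] = G
Query 4: D[2] = Y
Query 5: R[2] = O
Query 6: L[1] = B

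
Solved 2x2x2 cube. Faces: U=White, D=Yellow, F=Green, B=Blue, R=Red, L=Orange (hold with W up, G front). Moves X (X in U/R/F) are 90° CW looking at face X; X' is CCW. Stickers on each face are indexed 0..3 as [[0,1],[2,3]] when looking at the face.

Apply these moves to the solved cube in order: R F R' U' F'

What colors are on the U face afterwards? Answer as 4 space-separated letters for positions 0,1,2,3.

After move 1 (R): R=RRRR U=WGWG F=GYGY D=YBYB B=WBWB
After move 2 (F): F=GGYY U=WGOO R=WRGR D=RRYB L=OYOB
After move 3 (R'): R=RRWG U=WWOW F=GGYO D=RGYY B=BBRB
After move 4 (U'): U=WWWO F=OYYO R=GGWG B=RRRB L=BBOB
After move 5 (F'): F=YOOY U=WWGW R=GGRG D=BBYY L=BOOW
Query: U face = WWGW

Answer: W W G W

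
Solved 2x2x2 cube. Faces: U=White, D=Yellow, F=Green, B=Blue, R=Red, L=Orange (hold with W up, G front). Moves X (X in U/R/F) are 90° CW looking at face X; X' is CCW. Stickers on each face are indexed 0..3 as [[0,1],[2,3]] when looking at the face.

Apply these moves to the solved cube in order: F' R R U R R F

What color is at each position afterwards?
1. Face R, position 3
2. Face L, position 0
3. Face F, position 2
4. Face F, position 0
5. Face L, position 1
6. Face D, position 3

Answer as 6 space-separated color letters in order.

After move 1 (F'): F=GGGG U=WWRR R=YRYR D=OOYY L=OWOW
After move 2 (R): R=YYRR U=WGRG F=GOGY D=OBYB B=RBWB
After move 3 (R): R=RYRY U=WORY F=GBGB D=OWYR B=GBGB
After move 4 (U): U=RWYO F=RYGB R=GBRY B=OWGB L=GBOW
After move 5 (R): R=RGYB U=RYYB F=RWGR D=OGYO B=OWWB
After move 6 (R): R=YRBG U=RWYR F=RGGO D=OWYO B=BWYB
After move 7 (F): F=GROG U=RWWB R=YRRG D=BYYO L=GOOW
Query 1: R[3] = G
Query 2: L[0] = G
Query 3: F[2] = O
Query 4: F[0] = G
Query 5: L[1] = O
Query 6: D[3] = O

Answer: G G O G O O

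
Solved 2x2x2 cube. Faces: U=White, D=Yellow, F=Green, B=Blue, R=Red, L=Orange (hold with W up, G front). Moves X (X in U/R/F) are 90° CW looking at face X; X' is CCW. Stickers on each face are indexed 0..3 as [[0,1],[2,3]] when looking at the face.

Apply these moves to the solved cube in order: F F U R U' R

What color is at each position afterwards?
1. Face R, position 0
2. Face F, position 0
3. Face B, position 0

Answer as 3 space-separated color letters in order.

Answer: R G Y

Derivation:
After move 1 (F): F=GGGG U=WWOO R=WRWR D=RRYY L=OYOY
After move 2 (F): F=GGGG U=WWYY R=OROR D=WWYY L=OROR
After move 3 (U): U=YWYW F=ORGG R=BBOR B=ORBB L=GGOR
After move 4 (R): R=OBRB U=YRYG F=OWGY D=WBYO B=WRWB
After move 5 (U'): U=RGYY F=GGGY R=OWRB B=OBWB L=WROR
After move 6 (R): R=ROBW U=RGYY F=GBGO D=WWYO B=YBGB
Query 1: R[0] = R
Query 2: F[0] = G
Query 3: B[0] = Y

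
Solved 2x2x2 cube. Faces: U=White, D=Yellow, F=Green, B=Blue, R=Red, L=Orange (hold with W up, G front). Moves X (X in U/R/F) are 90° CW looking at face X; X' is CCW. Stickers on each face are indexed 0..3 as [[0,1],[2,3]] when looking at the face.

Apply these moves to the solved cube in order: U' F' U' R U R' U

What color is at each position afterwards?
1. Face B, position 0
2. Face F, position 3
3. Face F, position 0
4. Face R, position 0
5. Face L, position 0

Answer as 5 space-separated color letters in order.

Answer: B W G Y Y

Derivation:
After move 1 (U'): U=WWWW F=OOGG R=GGRR B=RRBB L=BBOO
After move 2 (F'): F=OGOG U=WWGR R=YGYR D=BOYY L=BWOW
After move 3 (U'): U=WRWG F=BWOG R=OGYR B=YGBB L=RROW
After move 4 (R): R=YORG U=WWWG F=BOOY D=BBYY B=GGRB
After move 5 (U): U=WWGW F=YOOY R=GGRG B=RRRB L=BOOW
After move 6 (R'): R=GGGR U=WRGR F=YWOW D=BOYY B=YRBB
After move 7 (U): U=GWRR F=GGOW R=YRGR B=BOBB L=YWOW
Query 1: B[0] = B
Query 2: F[3] = W
Query 3: F[0] = G
Query 4: R[0] = Y
Query 5: L[0] = Y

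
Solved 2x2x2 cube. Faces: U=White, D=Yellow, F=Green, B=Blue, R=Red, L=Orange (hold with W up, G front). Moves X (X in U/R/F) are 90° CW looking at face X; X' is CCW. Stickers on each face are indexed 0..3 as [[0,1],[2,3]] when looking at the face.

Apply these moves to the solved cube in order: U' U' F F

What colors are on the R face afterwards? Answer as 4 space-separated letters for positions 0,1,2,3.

After move 1 (U'): U=WWWW F=OOGG R=GGRR B=RRBB L=BBOO
After move 2 (U'): U=WWWW F=BBGG R=OORR B=GGBB L=RROO
After move 3 (F): F=GBGB U=WWOR R=WOWR D=ROYY L=RYOY
After move 4 (F): F=GGBB U=WWYY R=OORR D=WWYY L=RROO
Query: R face = OORR

Answer: O O R R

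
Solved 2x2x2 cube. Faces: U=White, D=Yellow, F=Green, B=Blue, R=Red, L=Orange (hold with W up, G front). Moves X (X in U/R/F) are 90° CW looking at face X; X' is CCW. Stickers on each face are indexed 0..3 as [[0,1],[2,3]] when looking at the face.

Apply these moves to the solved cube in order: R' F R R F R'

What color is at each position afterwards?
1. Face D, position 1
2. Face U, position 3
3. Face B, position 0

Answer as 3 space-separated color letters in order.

Answer: G W O

Derivation:
After move 1 (R'): R=RRRR U=WBWB F=GWGW D=YGYG B=YBYB
After move 2 (F): F=GGWW U=WBOO R=WRBR D=RRYG L=OYOG
After move 3 (R): R=BWRR U=WGOW F=GRWG D=RYYY B=OBBB
After move 4 (R): R=RBRW U=WROG F=GYWY D=RBYO B=WBGB
After move 5 (F): F=WGYY U=WRGY R=OBGW D=RRYO L=OROB
After move 6 (R'): R=BWOG U=WGGW F=WRYY D=RGYY B=OBRB
Query 1: D[1] = G
Query 2: U[3] = W
Query 3: B[0] = O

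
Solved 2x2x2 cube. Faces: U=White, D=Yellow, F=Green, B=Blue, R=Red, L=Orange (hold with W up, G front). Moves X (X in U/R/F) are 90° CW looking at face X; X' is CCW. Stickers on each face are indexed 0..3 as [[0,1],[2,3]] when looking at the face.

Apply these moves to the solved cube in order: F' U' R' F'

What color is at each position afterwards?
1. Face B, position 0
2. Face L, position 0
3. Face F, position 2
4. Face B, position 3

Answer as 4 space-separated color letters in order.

Answer: Y B O B

Derivation:
After move 1 (F'): F=GGGG U=WWRR R=YRYR D=OOYY L=OWOW
After move 2 (U'): U=WRWR F=OWGG R=GGYR B=YRBB L=BBOW
After move 3 (R'): R=GRGY U=WBWY F=ORGR D=OWYG B=YROB
After move 4 (F'): F=RROG U=WBGG R=WROY D=BWYG L=BYOW
Query 1: B[0] = Y
Query 2: L[0] = B
Query 3: F[2] = O
Query 4: B[3] = B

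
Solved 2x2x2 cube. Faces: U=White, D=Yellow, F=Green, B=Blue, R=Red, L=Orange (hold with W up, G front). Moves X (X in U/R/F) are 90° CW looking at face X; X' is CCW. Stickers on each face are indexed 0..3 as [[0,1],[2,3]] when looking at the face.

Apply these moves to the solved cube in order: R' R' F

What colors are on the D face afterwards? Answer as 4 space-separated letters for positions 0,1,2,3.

After move 1 (R'): R=RRRR U=WBWB F=GWGW D=YGYG B=YBYB
After move 2 (R'): R=RRRR U=WYWY F=GBGB D=YWYW B=GBGB
After move 3 (F): F=GGBB U=WYOO R=WRYR D=RRYW L=OYOW
Query: D face = RRYW

Answer: R R Y W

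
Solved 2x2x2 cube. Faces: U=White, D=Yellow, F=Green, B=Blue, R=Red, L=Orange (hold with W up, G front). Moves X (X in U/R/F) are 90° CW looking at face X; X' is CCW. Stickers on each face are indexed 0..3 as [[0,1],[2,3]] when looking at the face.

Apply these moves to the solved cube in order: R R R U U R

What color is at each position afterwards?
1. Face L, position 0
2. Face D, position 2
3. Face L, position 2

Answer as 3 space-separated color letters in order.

After move 1 (R): R=RRRR U=WGWG F=GYGY D=YBYB B=WBWB
After move 2 (R): R=RRRR U=WYWY F=GBGB D=YWYW B=GBGB
After move 3 (R): R=RRRR U=WBWB F=GWGW D=YGYG B=YBYB
After move 4 (U): U=WWBB F=RRGW R=YBRR B=OOYB L=GWOO
After move 5 (U): U=BWBW F=YBGW R=OORR B=GWYB L=RROO
After move 6 (R): R=RORO U=BBBW F=YGGG D=YYYG B=WWWB
Query 1: L[0] = R
Query 2: D[2] = Y
Query 3: L[2] = O

Answer: R Y O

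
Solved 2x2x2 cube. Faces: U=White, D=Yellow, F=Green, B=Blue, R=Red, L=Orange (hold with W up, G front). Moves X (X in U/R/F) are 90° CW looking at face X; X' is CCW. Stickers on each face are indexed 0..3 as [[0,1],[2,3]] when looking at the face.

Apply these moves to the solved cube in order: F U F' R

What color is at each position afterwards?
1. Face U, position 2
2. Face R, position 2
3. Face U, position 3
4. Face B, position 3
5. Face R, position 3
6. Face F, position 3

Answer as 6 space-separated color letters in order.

Answer: B R G B B Y

Derivation:
After move 1 (F): F=GGGG U=WWOO R=WRWR D=RRYY L=OYOY
After move 2 (U): U=OWOW F=WRGG R=BBWR B=OYBB L=GGOY
After move 3 (F'): F=RGWG U=OWBW R=RBRR D=GYYY L=GWOO
After move 4 (R): R=RRRB U=OGBG F=RYWY D=GBYO B=WYWB
Query 1: U[2] = B
Query 2: R[2] = R
Query 3: U[3] = G
Query 4: B[3] = B
Query 5: R[3] = B
Query 6: F[3] = Y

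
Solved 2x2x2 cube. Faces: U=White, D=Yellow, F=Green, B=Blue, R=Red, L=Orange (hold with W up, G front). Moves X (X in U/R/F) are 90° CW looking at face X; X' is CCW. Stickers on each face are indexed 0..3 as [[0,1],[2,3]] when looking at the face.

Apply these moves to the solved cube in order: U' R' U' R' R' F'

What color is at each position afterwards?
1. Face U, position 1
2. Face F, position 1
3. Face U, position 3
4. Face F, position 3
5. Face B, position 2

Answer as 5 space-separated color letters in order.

After move 1 (U'): U=WWWW F=OOGG R=GGRR B=RRBB L=BBOO
After move 2 (R'): R=GRGR U=WBWR F=OWGW D=YOYG B=YRYB
After move 3 (U'): U=BRWW F=BBGW R=OWGR B=GRYB L=YROO
After move 4 (R'): R=WROG U=BYWG F=BRGW D=YBYW B=GROB
After move 5 (R'): R=RGWO U=BOWG F=BYGG D=YRYW B=WRBB
After move 6 (F'): F=YGBG U=BORW R=RGYO D=ROYW L=YGOW
Query 1: U[1] = O
Query 2: F[1] = G
Query 3: U[3] = W
Query 4: F[3] = G
Query 5: B[2] = B

Answer: O G W G B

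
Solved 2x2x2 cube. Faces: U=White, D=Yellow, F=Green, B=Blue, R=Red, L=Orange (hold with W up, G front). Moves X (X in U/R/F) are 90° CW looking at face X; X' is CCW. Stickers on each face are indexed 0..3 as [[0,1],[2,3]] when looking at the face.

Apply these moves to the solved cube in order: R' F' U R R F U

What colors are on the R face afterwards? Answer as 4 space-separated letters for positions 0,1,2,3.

After move 1 (R'): R=RRRR U=WBWB F=GWGW D=YGYG B=YBYB
After move 2 (F'): F=WWGG U=WBRR R=GRYR D=OOYG L=OBOW
After move 3 (U): U=RWRB F=GRGG R=YBYR B=OBYB L=WWOW
After move 4 (R): R=YYRB U=RRRG F=GOGG D=OYYO B=BBWB
After move 5 (R): R=RYBY U=RORG F=GYGO D=OWYB B=GBRB
After move 6 (F): F=GGOY U=ROWW R=RYGY D=BRYB L=WOOW
After move 7 (U): U=WRWO F=RYOY R=GBGY B=WORB L=GGOW
Query: R face = GBGY

Answer: G B G Y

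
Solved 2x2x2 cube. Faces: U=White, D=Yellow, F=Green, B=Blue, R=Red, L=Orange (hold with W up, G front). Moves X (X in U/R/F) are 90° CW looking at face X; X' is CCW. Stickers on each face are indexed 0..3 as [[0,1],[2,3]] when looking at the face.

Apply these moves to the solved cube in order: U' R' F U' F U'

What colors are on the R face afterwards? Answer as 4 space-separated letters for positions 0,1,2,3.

After move 1 (U'): U=WWWW F=OOGG R=GGRR B=RRBB L=BBOO
After move 2 (R'): R=GRGR U=WBWR F=OWGW D=YOYG B=YRYB
After move 3 (F): F=GOWW U=WBOB R=WRRR D=GGYG L=BYOO
After move 4 (U'): U=BBWO F=BYWW R=GORR B=WRYB L=YROO
After move 5 (F): F=WBWY U=BBOR R=WOOR D=RGYG L=YGOG
After move 6 (U'): U=BRBO F=YGWY R=WBOR B=WOYB L=WROG
Query: R face = WBOR

Answer: W B O R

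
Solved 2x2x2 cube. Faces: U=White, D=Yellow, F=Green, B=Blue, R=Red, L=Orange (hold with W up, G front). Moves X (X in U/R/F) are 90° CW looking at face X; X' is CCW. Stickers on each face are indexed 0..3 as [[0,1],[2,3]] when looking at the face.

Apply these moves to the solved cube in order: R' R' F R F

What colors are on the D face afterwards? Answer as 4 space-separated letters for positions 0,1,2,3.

Answer: R Y Y G

Derivation:
After move 1 (R'): R=RRRR U=WBWB F=GWGW D=YGYG B=YBYB
After move 2 (R'): R=RRRR U=WYWY F=GBGB D=YWYW B=GBGB
After move 3 (F): F=GGBB U=WYOO R=WRYR D=RRYW L=OYOW
After move 4 (R): R=YWRR U=WGOB F=GRBW D=RGYG B=OBYB
After move 5 (F): F=BGWR U=WGWY R=OWBR D=RYYG L=OROG
Query: D face = RYYG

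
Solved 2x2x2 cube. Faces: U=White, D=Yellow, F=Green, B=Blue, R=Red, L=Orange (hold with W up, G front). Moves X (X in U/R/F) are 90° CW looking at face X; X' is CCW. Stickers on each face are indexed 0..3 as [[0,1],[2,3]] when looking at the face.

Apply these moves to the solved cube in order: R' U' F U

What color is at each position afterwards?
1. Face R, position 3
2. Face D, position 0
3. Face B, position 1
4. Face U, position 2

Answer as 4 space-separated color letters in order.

Answer: R R Y B

Derivation:
After move 1 (R'): R=RRRR U=WBWB F=GWGW D=YGYG B=YBYB
After move 2 (U'): U=BBWW F=OOGW R=GWRR B=RRYB L=YBOO
After move 3 (F): F=GOWO U=BBOB R=WWWR D=RGYG L=YYOG
After move 4 (U): U=OBBB F=WWWO R=RRWR B=YYYB L=GOOG
Query 1: R[3] = R
Query 2: D[0] = R
Query 3: B[1] = Y
Query 4: U[2] = B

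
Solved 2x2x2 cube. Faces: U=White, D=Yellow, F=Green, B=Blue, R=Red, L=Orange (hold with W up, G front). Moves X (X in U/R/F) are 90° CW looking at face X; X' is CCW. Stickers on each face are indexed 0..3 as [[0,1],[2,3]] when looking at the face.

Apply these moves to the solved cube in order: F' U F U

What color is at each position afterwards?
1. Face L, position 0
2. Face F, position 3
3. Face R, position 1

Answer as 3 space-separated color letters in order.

After move 1 (F'): F=GGGG U=WWRR R=YRYR D=OOYY L=OWOW
After move 2 (U): U=RWRW F=YRGG R=BBYR B=OWBB L=GGOW
After move 3 (F): F=GYGR U=RWWG R=RBWR D=YBYY L=GOOO
After move 4 (U): U=WRGW F=RBGR R=OWWR B=GOBB L=GYOO
Query 1: L[0] = G
Query 2: F[3] = R
Query 3: R[1] = W

Answer: G R W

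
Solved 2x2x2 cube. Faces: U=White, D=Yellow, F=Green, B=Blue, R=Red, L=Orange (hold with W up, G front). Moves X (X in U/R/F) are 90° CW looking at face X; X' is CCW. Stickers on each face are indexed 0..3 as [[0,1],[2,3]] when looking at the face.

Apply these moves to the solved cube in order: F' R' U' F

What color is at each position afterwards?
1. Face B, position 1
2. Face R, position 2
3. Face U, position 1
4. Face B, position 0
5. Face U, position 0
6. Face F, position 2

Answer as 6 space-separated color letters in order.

Answer: R R B R B R

Derivation:
After move 1 (F'): F=GGGG U=WWRR R=YRYR D=OOYY L=OWOW
After move 2 (R'): R=RRYY U=WBRB F=GWGR D=OGYG B=YBOB
After move 3 (U'): U=BBWR F=OWGR R=GWYY B=RROB L=YBOW
After move 4 (F): F=GORW U=BBWB R=WWRY D=YGYG L=YOOG
Query 1: B[1] = R
Query 2: R[2] = R
Query 3: U[1] = B
Query 4: B[0] = R
Query 5: U[0] = B
Query 6: F[2] = R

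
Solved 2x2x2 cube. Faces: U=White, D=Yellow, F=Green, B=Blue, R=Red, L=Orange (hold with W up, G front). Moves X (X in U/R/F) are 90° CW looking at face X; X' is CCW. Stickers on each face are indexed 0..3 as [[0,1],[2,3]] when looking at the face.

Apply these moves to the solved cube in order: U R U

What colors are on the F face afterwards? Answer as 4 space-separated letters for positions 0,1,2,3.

After move 1 (U): U=WWWW F=RRGG R=BBRR B=OOBB L=GGOO
After move 2 (R): R=RBRB U=WRWG F=RYGY D=YBYO B=WOWB
After move 3 (U): U=WWGR F=RBGY R=WORB B=GGWB L=RYOO
Query: F face = RBGY

Answer: R B G Y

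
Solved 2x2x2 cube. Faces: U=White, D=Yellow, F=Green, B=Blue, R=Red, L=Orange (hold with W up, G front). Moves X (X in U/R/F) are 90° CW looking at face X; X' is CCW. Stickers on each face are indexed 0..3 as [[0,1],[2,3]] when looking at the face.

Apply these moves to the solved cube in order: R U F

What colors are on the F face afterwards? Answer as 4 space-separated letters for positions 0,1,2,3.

Answer: G R Y R

Derivation:
After move 1 (R): R=RRRR U=WGWG F=GYGY D=YBYB B=WBWB
After move 2 (U): U=WWGG F=RRGY R=WBRR B=OOWB L=GYOO
After move 3 (F): F=GRYR U=WWOY R=GBGR D=RWYB L=GYOB
Query: F face = GRYR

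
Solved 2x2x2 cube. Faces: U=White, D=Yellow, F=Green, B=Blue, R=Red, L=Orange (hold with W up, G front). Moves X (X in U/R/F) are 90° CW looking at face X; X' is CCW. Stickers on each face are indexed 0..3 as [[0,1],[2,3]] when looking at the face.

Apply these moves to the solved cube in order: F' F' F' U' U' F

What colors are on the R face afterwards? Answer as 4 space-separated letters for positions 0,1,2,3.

After move 1 (F'): F=GGGG U=WWRR R=YRYR D=OOYY L=OWOW
After move 2 (F'): F=GGGG U=WWYY R=OROR D=WWYY L=OROR
After move 3 (F'): F=GGGG U=WWOO R=WRWR D=RRYY L=OYOY
After move 4 (U'): U=WOWO F=OYGG R=GGWR B=WRBB L=BBOY
After move 5 (U'): U=OOWW F=BBGG R=OYWR B=GGBB L=WROY
After move 6 (F): F=GBGB U=OOYR R=WYWR D=WOYY L=WROR
Query: R face = WYWR

Answer: W Y W R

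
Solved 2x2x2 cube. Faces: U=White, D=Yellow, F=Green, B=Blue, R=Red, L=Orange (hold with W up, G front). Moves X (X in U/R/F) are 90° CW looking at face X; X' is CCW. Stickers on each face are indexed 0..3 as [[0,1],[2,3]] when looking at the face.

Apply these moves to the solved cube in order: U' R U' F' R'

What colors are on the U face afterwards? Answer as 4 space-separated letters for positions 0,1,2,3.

Answer: O W O R

Derivation:
After move 1 (U'): U=WWWW F=OOGG R=GGRR B=RRBB L=BBOO
After move 2 (R): R=RGRG U=WOWG F=OYGY D=YBYR B=WRWB
After move 3 (U'): U=OGWW F=BBGY R=OYRG B=RGWB L=WROO
After move 4 (F'): F=BYBG U=OGOR R=BYYG D=ROYR L=WWOW
After move 5 (R'): R=YGBY U=OWOR F=BGBR D=RYYG B=RGOB
Query: U face = OWOR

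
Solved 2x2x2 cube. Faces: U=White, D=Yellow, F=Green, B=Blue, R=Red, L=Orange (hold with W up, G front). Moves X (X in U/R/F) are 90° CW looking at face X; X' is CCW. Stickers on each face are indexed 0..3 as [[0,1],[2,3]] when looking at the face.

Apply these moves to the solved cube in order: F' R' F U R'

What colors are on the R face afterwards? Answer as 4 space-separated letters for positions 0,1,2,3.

Answer: B Y Y B

Derivation:
After move 1 (F'): F=GGGG U=WWRR R=YRYR D=OOYY L=OWOW
After move 2 (R'): R=RRYY U=WBRB F=GWGR D=OGYG B=YBOB
After move 3 (F): F=GGRW U=WBWW R=RRBY D=YRYG L=OOOG
After move 4 (U): U=WWWB F=RRRW R=YBBY B=OOOB L=GGOG
After move 5 (R'): R=BYYB U=WOWO F=RWRB D=YRYW B=GORB
Query: R face = BYYB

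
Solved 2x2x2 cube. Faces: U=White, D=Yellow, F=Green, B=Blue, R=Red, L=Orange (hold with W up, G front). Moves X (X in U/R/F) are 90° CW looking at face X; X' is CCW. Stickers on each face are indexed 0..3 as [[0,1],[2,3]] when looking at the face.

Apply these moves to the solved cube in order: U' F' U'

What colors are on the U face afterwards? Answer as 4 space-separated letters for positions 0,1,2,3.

Answer: W R W G

Derivation:
After move 1 (U'): U=WWWW F=OOGG R=GGRR B=RRBB L=BBOO
After move 2 (F'): F=OGOG U=WWGR R=YGYR D=BOYY L=BWOW
After move 3 (U'): U=WRWG F=BWOG R=OGYR B=YGBB L=RROW
Query: U face = WRWG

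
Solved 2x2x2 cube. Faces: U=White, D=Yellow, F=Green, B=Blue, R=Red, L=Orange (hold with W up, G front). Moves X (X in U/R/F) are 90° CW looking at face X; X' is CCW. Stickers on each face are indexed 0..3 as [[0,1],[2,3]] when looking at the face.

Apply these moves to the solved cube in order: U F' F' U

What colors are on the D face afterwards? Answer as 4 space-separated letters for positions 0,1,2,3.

After move 1 (U): U=WWWW F=RRGG R=BBRR B=OOBB L=GGOO
After move 2 (F'): F=RGRG U=WWBR R=YBYR D=GOYY L=GWOW
After move 3 (F'): F=GGRR U=WWYY R=OBGR D=WWYY L=GROB
After move 4 (U): U=YWYW F=OBRR R=OOGR B=GRBB L=GGOB
Query: D face = WWYY

Answer: W W Y Y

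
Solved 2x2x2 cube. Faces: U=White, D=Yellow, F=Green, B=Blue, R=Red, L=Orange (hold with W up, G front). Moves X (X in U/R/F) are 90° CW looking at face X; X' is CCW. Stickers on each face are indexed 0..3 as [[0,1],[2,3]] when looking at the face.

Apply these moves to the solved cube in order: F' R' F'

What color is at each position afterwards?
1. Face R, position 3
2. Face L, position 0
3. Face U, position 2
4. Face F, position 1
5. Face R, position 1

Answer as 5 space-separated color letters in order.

Answer: Y O R R R

Derivation:
After move 1 (F'): F=GGGG U=WWRR R=YRYR D=OOYY L=OWOW
After move 2 (R'): R=RRYY U=WBRB F=GWGR D=OGYG B=YBOB
After move 3 (F'): F=WRGG U=WBRY R=GROY D=WWYG L=OBOR
Query 1: R[3] = Y
Query 2: L[0] = O
Query 3: U[2] = R
Query 4: F[1] = R
Query 5: R[1] = R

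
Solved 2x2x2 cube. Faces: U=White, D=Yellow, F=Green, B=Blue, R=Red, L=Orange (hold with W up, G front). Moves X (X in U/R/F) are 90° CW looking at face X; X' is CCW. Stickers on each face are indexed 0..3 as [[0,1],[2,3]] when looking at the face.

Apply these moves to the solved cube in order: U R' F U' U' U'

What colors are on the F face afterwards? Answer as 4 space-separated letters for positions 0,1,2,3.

After move 1 (U): U=WWWW F=RRGG R=BBRR B=OOBB L=GGOO
After move 2 (R'): R=BRBR U=WBWO F=RWGW D=YRYG B=YOYB
After move 3 (F): F=GRWW U=WBOG R=WROR D=BBYG L=GYOR
After move 4 (U'): U=BGWO F=GYWW R=GROR B=WRYB L=YOOR
After move 5 (U'): U=GOBW F=YOWW R=GYOR B=GRYB L=WROR
After move 6 (U'): U=OWGB F=WRWW R=YOOR B=GYYB L=GROR
Query: F face = WRWW

Answer: W R W W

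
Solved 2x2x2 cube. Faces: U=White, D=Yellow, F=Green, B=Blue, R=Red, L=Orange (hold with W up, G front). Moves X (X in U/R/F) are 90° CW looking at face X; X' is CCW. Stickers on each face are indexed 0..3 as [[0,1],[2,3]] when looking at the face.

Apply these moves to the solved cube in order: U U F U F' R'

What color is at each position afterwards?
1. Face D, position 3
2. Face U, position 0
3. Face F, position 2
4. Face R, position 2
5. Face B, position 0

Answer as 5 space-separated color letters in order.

Answer: G O W O Y

Derivation:
After move 1 (U): U=WWWW F=RRGG R=BBRR B=OOBB L=GGOO
After move 2 (U): U=WWWW F=BBGG R=OORR B=GGBB L=RROO
After move 3 (F): F=GBGB U=WWOR R=WOWR D=ROYY L=RYOY
After move 4 (U): U=OWRW F=WOGB R=GGWR B=RYBB L=GBOY
After move 5 (F'): F=OBWG U=OWGW R=OGRR D=BYYY L=GWOR
After move 6 (R'): R=GROR U=OBGR F=OWWW D=BBYG B=YYYB
Query 1: D[3] = G
Query 2: U[0] = O
Query 3: F[2] = W
Query 4: R[2] = O
Query 5: B[0] = Y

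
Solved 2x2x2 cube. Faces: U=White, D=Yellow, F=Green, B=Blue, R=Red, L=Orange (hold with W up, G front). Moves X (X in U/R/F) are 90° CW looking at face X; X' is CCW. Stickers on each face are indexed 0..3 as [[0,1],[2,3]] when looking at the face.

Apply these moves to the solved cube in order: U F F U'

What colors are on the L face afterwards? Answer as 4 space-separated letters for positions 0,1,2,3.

After move 1 (U): U=WWWW F=RRGG R=BBRR B=OOBB L=GGOO
After move 2 (F): F=GRGR U=WWOG R=WBWR D=RBYY L=GYOY
After move 3 (F): F=GGRR U=WWYY R=OBGR D=WWYY L=GROB
After move 4 (U'): U=WYWY F=GRRR R=GGGR B=OBBB L=OOOB
Query: L face = OOOB

Answer: O O O B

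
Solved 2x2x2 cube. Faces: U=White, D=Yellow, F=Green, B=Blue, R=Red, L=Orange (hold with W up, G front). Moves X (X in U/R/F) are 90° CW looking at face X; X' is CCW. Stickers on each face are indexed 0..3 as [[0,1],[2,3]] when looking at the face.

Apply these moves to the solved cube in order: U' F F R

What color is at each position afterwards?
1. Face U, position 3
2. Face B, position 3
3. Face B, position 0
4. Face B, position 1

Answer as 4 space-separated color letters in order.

Answer: O B Y R

Derivation:
After move 1 (U'): U=WWWW F=OOGG R=GGRR B=RRBB L=BBOO
After move 2 (F): F=GOGO U=WWOB R=WGWR D=RGYY L=BYOY
After move 3 (F): F=GGOO U=WWYY R=OGBR D=WWYY L=BROG
After move 4 (R): R=BORG U=WGYO F=GWOY D=WBYR B=YRWB
Query 1: U[3] = O
Query 2: B[3] = B
Query 3: B[0] = Y
Query 4: B[1] = R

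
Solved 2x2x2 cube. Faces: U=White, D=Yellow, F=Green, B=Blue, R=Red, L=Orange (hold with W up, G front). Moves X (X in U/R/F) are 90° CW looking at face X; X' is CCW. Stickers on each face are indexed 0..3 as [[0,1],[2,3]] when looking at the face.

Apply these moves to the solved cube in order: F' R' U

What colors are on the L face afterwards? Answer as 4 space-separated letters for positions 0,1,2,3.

Answer: G W O W

Derivation:
After move 1 (F'): F=GGGG U=WWRR R=YRYR D=OOYY L=OWOW
After move 2 (R'): R=RRYY U=WBRB F=GWGR D=OGYG B=YBOB
After move 3 (U): U=RWBB F=RRGR R=YBYY B=OWOB L=GWOW
Query: L face = GWOW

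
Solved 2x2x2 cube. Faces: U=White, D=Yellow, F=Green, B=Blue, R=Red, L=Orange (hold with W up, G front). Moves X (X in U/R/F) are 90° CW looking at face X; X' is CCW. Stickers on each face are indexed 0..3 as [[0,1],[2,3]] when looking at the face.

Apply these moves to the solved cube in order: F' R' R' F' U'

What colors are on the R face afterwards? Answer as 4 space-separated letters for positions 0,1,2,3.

After move 1 (F'): F=GGGG U=WWRR R=YRYR D=OOYY L=OWOW
After move 2 (R'): R=RRYY U=WBRB F=GWGR D=OGYG B=YBOB
After move 3 (R'): R=RYRY U=WORY F=GBGB D=OWYR B=GBGB
After move 4 (F'): F=BBGG U=WORR R=WYOY D=WWYR L=OYOR
After move 5 (U'): U=ORWR F=OYGG R=BBOY B=WYGB L=GBOR
Query: R face = BBOY

Answer: B B O Y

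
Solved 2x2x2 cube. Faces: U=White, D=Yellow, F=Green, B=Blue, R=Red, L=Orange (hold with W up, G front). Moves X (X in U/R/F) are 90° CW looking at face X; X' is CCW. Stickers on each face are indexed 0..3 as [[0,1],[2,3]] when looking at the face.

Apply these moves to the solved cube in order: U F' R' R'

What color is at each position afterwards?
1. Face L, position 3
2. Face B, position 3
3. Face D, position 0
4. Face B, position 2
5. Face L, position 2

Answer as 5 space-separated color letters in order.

Answer: W B G G O

Derivation:
After move 1 (U): U=WWWW F=RRGG R=BBRR B=OOBB L=GGOO
After move 2 (F'): F=RGRG U=WWBR R=YBYR D=GOYY L=GWOW
After move 3 (R'): R=BRYY U=WBBO F=RWRR D=GGYG B=YOOB
After move 4 (R'): R=RYBY U=WOBY F=RBRO D=GWYR B=GOGB
Query 1: L[3] = W
Query 2: B[3] = B
Query 3: D[0] = G
Query 4: B[2] = G
Query 5: L[2] = O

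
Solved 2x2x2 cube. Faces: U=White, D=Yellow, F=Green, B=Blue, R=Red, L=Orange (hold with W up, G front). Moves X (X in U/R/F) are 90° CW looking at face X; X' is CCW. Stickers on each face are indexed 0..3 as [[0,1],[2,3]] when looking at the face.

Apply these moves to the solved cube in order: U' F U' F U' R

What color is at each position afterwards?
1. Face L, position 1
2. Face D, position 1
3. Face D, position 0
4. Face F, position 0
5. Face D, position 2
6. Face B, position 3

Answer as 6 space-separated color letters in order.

Answer: G B W R Y B

Derivation:
After move 1 (U'): U=WWWW F=OOGG R=GGRR B=RRBB L=BBOO
After move 2 (F): F=GOGO U=WWOB R=WGWR D=RGYY L=BYOY
After move 3 (U'): U=WBWO F=BYGO R=GOWR B=WGBB L=RROY
After move 4 (F): F=GBOY U=WBYR R=WOOR D=WGYY L=RROG
After move 5 (U'): U=BRWY F=RROY R=GBOR B=WOBB L=WGOG
After move 6 (R): R=OGRB U=BRWY F=RGOY D=WBYW B=YORB
Query 1: L[1] = G
Query 2: D[1] = B
Query 3: D[0] = W
Query 4: F[0] = R
Query 5: D[2] = Y
Query 6: B[3] = B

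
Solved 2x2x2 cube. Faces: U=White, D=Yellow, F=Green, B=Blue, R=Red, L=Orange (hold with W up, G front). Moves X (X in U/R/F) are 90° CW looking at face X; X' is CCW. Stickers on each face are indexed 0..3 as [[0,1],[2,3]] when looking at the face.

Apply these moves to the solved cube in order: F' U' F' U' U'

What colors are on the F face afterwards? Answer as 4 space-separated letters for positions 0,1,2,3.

After move 1 (F'): F=GGGG U=WWRR R=YRYR D=OOYY L=OWOW
After move 2 (U'): U=WRWR F=OWGG R=GGYR B=YRBB L=BBOW
After move 3 (F'): F=WGOG U=WRGY R=OGOR D=BWYY L=BROW
After move 4 (U'): U=RYWG F=BROG R=WGOR B=OGBB L=YROW
After move 5 (U'): U=YGRW F=YROG R=BROR B=WGBB L=OGOW
Query: F face = YROG

Answer: Y R O G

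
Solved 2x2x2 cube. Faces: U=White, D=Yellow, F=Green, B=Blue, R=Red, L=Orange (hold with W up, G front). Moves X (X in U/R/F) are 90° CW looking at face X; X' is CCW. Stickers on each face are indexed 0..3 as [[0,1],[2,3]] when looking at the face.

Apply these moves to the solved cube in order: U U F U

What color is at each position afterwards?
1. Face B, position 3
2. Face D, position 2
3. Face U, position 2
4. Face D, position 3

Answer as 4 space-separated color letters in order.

Answer: B Y R Y

Derivation:
After move 1 (U): U=WWWW F=RRGG R=BBRR B=OOBB L=GGOO
After move 2 (U): U=WWWW F=BBGG R=OORR B=GGBB L=RROO
After move 3 (F): F=GBGB U=WWOR R=WOWR D=ROYY L=RYOY
After move 4 (U): U=OWRW F=WOGB R=GGWR B=RYBB L=GBOY
Query 1: B[3] = B
Query 2: D[2] = Y
Query 3: U[2] = R
Query 4: D[3] = Y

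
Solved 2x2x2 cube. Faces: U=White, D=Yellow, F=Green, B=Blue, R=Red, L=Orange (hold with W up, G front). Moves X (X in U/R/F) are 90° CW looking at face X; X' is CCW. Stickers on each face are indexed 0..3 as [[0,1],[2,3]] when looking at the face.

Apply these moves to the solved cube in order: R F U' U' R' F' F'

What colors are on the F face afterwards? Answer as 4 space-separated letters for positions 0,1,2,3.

After move 1 (R): R=RRRR U=WGWG F=GYGY D=YBYB B=WBWB
After move 2 (F): F=GGYY U=WGOO R=WRGR D=RRYB L=OYOB
After move 3 (U'): U=GOWO F=OYYY R=GGGR B=WRWB L=WBOB
After move 4 (U'): U=OOGW F=WBYY R=OYGR B=GGWB L=WROB
After move 5 (R'): R=YROG U=OWGG F=WOYW D=RBYY B=BGRB
After move 6 (F'): F=OWWY U=OWYO R=BRRG D=RBYY L=WGOG
After move 7 (F'): F=WYOW U=OWBR R=BRRG D=GGYY L=WOOY
Query: F face = WYOW

Answer: W Y O W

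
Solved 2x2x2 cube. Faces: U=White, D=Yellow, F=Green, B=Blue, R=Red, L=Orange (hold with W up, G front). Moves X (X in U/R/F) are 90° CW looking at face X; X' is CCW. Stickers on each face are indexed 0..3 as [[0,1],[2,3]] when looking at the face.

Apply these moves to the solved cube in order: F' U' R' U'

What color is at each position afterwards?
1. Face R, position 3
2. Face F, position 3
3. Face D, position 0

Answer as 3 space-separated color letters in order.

After move 1 (F'): F=GGGG U=WWRR R=YRYR D=OOYY L=OWOW
After move 2 (U'): U=WRWR F=OWGG R=GGYR B=YRBB L=BBOW
After move 3 (R'): R=GRGY U=WBWY F=ORGR D=OWYG B=YROB
After move 4 (U'): U=BYWW F=BBGR R=ORGY B=GROB L=YROW
Query 1: R[3] = Y
Query 2: F[3] = R
Query 3: D[0] = O

Answer: Y R O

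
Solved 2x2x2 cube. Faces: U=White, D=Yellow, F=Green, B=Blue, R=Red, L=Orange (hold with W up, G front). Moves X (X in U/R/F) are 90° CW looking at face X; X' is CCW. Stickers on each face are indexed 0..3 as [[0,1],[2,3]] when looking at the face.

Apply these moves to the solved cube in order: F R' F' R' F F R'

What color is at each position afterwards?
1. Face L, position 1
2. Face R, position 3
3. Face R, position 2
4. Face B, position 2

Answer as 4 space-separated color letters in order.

After move 1 (F): F=GGGG U=WWOO R=WRWR D=RRYY L=OYOY
After move 2 (R'): R=RRWW U=WBOB F=GWGO D=RGYG B=YBRB
After move 3 (F'): F=WOGG U=WBRW R=GRRW D=YYYG L=OBOO
After move 4 (R'): R=RWGR U=WRRY F=WBGW D=YOYG B=GBYB
After move 5 (F): F=GWWB U=WROB R=RWYR D=GRYG L=OYOO
After move 6 (F): F=WGBW U=WROY R=OWBR D=YRYG L=OGOR
After move 7 (R'): R=WROB U=WYOG F=WRBY D=YGYW B=GBRB
Query 1: L[1] = G
Query 2: R[3] = B
Query 3: R[2] = O
Query 4: B[2] = R

Answer: G B O R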